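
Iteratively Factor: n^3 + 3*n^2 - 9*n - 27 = (n + 3)*(n^2 - 9) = (n - 3)*(n + 3)*(n + 3)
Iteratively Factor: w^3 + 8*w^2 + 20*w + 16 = (w + 2)*(w^2 + 6*w + 8) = (w + 2)*(w + 4)*(w + 2)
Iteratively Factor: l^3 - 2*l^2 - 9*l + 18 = (l - 2)*(l^2 - 9) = (l - 2)*(l + 3)*(l - 3)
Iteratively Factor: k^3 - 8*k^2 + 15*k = (k - 3)*(k^2 - 5*k) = (k - 5)*(k - 3)*(k)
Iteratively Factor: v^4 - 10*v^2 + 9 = (v + 3)*(v^3 - 3*v^2 - v + 3) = (v - 1)*(v + 3)*(v^2 - 2*v - 3) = (v - 3)*(v - 1)*(v + 3)*(v + 1)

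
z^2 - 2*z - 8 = (z - 4)*(z + 2)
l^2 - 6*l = l*(l - 6)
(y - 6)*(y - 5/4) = y^2 - 29*y/4 + 15/2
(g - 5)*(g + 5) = g^2 - 25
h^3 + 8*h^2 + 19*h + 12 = (h + 1)*(h + 3)*(h + 4)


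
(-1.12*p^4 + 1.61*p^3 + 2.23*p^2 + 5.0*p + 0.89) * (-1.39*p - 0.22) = 1.5568*p^5 - 1.9915*p^4 - 3.4539*p^3 - 7.4406*p^2 - 2.3371*p - 0.1958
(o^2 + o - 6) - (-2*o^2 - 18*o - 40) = 3*o^2 + 19*o + 34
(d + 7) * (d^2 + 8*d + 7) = d^3 + 15*d^2 + 63*d + 49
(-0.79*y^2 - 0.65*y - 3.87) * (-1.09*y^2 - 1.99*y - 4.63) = 0.8611*y^4 + 2.2806*y^3 + 9.1695*y^2 + 10.7108*y + 17.9181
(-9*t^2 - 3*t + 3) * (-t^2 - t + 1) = 9*t^4 + 12*t^3 - 9*t^2 - 6*t + 3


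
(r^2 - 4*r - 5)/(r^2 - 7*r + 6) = (r^2 - 4*r - 5)/(r^2 - 7*r + 6)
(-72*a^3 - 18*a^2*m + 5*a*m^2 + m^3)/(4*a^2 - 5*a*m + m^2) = (-18*a^2 - 9*a*m - m^2)/(a - m)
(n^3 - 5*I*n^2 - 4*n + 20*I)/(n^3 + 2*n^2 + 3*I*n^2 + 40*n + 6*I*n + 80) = (n - 2)/(n + 8*I)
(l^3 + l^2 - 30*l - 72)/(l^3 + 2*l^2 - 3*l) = (l^2 - 2*l - 24)/(l*(l - 1))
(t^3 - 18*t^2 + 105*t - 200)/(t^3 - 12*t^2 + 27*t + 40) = (t - 5)/(t + 1)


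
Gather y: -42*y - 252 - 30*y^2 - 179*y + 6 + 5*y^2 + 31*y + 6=-25*y^2 - 190*y - 240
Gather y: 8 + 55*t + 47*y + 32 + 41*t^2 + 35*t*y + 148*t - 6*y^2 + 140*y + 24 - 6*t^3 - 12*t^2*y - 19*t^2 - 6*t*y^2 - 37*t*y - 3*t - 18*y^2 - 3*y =-6*t^3 + 22*t^2 + 200*t + y^2*(-6*t - 24) + y*(-12*t^2 - 2*t + 184) + 64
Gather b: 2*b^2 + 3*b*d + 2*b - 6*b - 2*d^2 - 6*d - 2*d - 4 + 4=2*b^2 + b*(3*d - 4) - 2*d^2 - 8*d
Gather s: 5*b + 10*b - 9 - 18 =15*b - 27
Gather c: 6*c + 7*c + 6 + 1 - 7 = 13*c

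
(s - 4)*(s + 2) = s^2 - 2*s - 8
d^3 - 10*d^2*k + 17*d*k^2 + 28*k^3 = (d - 7*k)*(d - 4*k)*(d + k)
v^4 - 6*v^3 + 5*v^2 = v^2*(v - 5)*(v - 1)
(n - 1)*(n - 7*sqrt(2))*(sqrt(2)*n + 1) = sqrt(2)*n^3 - 13*n^2 - sqrt(2)*n^2 - 7*sqrt(2)*n + 13*n + 7*sqrt(2)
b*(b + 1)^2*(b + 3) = b^4 + 5*b^3 + 7*b^2 + 3*b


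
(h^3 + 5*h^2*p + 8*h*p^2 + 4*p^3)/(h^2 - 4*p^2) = (-h^2 - 3*h*p - 2*p^2)/(-h + 2*p)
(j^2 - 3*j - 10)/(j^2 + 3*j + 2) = (j - 5)/(j + 1)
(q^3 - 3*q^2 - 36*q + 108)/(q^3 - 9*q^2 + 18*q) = (q + 6)/q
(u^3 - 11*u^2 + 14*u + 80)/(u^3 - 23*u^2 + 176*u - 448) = (u^2 - 3*u - 10)/(u^2 - 15*u + 56)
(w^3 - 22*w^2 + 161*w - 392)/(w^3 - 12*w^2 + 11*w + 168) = (w - 7)/(w + 3)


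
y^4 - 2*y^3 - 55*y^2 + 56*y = y*(y - 8)*(y - 1)*(y + 7)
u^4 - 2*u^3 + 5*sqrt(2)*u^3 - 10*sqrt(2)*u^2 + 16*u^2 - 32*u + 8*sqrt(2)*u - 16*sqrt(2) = (u - 2)*(u + sqrt(2))*(u + 2*sqrt(2))^2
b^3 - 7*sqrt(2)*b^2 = b^2*(b - 7*sqrt(2))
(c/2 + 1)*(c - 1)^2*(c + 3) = c^4/2 + 3*c^3/2 - 3*c^2/2 - 7*c/2 + 3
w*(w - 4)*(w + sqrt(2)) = w^3 - 4*w^2 + sqrt(2)*w^2 - 4*sqrt(2)*w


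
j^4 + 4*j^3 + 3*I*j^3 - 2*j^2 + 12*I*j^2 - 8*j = j*(j + 4)*(j + I)*(j + 2*I)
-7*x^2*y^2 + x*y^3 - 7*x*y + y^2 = y*(-7*x + y)*(x*y + 1)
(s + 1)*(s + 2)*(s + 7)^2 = s^4 + 17*s^3 + 93*s^2 + 175*s + 98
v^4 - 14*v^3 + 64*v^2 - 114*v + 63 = (v - 7)*(v - 3)^2*(v - 1)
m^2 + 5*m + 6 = (m + 2)*(m + 3)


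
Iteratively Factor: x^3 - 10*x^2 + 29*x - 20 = (x - 5)*(x^2 - 5*x + 4) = (x - 5)*(x - 1)*(x - 4)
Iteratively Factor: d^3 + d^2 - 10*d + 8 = (d - 2)*(d^2 + 3*d - 4) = (d - 2)*(d - 1)*(d + 4)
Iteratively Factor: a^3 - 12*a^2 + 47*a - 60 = (a - 3)*(a^2 - 9*a + 20) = (a - 4)*(a - 3)*(a - 5)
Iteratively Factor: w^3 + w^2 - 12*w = (w - 3)*(w^2 + 4*w) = w*(w - 3)*(w + 4)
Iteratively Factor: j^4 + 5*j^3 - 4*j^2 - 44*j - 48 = (j + 2)*(j^3 + 3*j^2 - 10*j - 24) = (j + 2)*(j + 4)*(j^2 - j - 6) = (j - 3)*(j + 2)*(j + 4)*(j + 2)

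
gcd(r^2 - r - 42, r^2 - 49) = r - 7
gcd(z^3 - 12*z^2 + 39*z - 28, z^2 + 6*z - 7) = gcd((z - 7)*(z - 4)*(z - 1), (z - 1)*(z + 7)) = z - 1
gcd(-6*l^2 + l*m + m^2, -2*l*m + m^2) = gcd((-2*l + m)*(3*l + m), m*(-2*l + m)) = 2*l - m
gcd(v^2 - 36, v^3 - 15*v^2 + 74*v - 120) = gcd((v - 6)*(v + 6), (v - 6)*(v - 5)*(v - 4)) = v - 6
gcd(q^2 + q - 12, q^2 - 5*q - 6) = 1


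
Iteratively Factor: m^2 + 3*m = (m + 3)*(m)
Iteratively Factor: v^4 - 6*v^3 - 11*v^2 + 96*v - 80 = (v + 4)*(v^3 - 10*v^2 + 29*v - 20) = (v - 1)*(v + 4)*(v^2 - 9*v + 20) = (v - 5)*(v - 1)*(v + 4)*(v - 4)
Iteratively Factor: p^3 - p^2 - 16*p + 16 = (p + 4)*(p^2 - 5*p + 4) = (p - 4)*(p + 4)*(p - 1)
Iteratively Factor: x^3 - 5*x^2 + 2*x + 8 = (x + 1)*(x^2 - 6*x + 8) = (x - 4)*(x + 1)*(x - 2)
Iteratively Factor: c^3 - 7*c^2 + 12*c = (c - 3)*(c^2 - 4*c) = (c - 4)*(c - 3)*(c)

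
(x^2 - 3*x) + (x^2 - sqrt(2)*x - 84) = 2*x^2 - 3*x - sqrt(2)*x - 84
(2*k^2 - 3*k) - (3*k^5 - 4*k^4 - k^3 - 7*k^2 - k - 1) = -3*k^5 + 4*k^4 + k^3 + 9*k^2 - 2*k + 1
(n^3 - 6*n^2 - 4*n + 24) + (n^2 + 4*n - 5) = n^3 - 5*n^2 + 19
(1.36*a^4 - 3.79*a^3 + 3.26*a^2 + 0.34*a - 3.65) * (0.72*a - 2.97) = 0.9792*a^5 - 6.768*a^4 + 13.6035*a^3 - 9.4374*a^2 - 3.6378*a + 10.8405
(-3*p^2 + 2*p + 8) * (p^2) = -3*p^4 + 2*p^3 + 8*p^2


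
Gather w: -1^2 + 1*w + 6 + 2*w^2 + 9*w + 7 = 2*w^2 + 10*w + 12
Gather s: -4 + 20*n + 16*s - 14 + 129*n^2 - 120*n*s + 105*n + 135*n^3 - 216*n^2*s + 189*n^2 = 135*n^3 + 318*n^2 + 125*n + s*(-216*n^2 - 120*n + 16) - 18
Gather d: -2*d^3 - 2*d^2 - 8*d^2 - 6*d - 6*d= -2*d^3 - 10*d^2 - 12*d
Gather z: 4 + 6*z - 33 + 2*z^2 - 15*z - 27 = 2*z^2 - 9*z - 56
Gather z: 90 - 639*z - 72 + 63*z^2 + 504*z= 63*z^2 - 135*z + 18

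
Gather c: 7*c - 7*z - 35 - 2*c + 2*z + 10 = 5*c - 5*z - 25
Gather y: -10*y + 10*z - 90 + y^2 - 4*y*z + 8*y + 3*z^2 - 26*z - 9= y^2 + y*(-4*z - 2) + 3*z^2 - 16*z - 99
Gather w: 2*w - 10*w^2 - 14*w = -10*w^2 - 12*w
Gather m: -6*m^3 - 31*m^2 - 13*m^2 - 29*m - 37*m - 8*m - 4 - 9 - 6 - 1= -6*m^3 - 44*m^2 - 74*m - 20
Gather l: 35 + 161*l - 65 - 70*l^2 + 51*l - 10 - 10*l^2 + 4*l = -80*l^2 + 216*l - 40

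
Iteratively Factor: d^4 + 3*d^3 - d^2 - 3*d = (d)*(d^3 + 3*d^2 - d - 3) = d*(d + 3)*(d^2 - 1) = d*(d - 1)*(d + 3)*(d + 1)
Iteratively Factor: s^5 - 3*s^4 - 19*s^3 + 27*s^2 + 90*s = (s + 2)*(s^4 - 5*s^3 - 9*s^2 + 45*s) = (s - 3)*(s + 2)*(s^3 - 2*s^2 - 15*s) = s*(s - 3)*(s + 2)*(s^2 - 2*s - 15) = s*(s - 5)*(s - 3)*(s + 2)*(s + 3)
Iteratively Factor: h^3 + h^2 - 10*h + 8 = (h + 4)*(h^2 - 3*h + 2) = (h - 2)*(h + 4)*(h - 1)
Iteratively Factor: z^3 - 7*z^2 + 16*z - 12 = (z - 2)*(z^2 - 5*z + 6) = (z - 2)^2*(z - 3)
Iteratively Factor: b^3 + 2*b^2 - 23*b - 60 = (b + 3)*(b^2 - b - 20) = (b + 3)*(b + 4)*(b - 5)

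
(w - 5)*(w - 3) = w^2 - 8*w + 15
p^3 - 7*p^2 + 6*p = p*(p - 6)*(p - 1)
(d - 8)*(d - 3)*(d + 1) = d^3 - 10*d^2 + 13*d + 24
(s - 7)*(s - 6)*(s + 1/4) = s^3 - 51*s^2/4 + 155*s/4 + 21/2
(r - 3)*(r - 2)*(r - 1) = r^3 - 6*r^2 + 11*r - 6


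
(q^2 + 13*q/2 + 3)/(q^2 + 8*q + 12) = (q + 1/2)/(q + 2)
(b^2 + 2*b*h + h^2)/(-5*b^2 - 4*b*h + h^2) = (-b - h)/(5*b - h)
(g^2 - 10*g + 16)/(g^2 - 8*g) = (g - 2)/g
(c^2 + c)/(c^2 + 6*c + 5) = c/(c + 5)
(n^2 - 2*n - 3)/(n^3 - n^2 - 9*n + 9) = (n + 1)/(n^2 + 2*n - 3)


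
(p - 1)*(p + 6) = p^2 + 5*p - 6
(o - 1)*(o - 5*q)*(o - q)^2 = o^4 - 7*o^3*q - o^3 + 11*o^2*q^2 + 7*o^2*q - 5*o*q^3 - 11*o*q^2 + 5*q^3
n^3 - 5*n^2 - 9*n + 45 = (n - 5)*(n - 3)*(n + 3)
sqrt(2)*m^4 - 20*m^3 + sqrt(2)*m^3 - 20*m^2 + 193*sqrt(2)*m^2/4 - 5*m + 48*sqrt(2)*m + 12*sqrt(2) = (m + 1/2)*(m - 6*sqrt(2))*(m - 4*sqrt(2))*(sqrt(2)*m + sqrt(2)/2)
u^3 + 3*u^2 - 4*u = u*(u - 1)*(u + 4)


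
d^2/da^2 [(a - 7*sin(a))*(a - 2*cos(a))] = 7*a*sin(a) + 2*a*cos(a) + 4*sin(a) - 28*sin(2*a) - 14*cos(a) + 2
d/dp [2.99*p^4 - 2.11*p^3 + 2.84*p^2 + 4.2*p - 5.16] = 11.96*p^3 - 6.33*p^2 + 5.68*p + 4.2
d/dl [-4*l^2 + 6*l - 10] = 6 - 8*l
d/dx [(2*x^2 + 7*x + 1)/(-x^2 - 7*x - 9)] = (-7*x^2 - 34*x - 56)/(x^4 + 14*x^3 + 67*x^2 + 126*x + 81)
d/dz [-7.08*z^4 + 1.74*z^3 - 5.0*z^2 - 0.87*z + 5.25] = -28.32*z^3 + 5.22*z^2 - 10.0*z - 0.87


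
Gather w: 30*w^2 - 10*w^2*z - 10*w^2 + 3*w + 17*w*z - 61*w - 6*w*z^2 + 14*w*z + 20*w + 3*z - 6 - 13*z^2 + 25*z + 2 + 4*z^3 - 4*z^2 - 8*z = w^2*(20 - 10*z) + w*(-6*z^2 + 31*z - 38) + 4*z^3 - 17*z^2 + 20*z - 4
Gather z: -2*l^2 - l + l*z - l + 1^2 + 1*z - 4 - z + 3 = -2*l^2 + l*z - 2*l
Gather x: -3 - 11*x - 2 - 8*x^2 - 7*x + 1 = -8*x^2 - 18*x - 4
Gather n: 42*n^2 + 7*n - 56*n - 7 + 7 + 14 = 42*n^2 - 49*n + 14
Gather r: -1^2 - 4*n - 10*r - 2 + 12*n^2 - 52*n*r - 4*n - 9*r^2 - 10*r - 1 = 12*n^2 - 8*n - 9*r^2 + r*(-52*n - 20) - 4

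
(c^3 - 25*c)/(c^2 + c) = (c^2 - 25)/(c + 1)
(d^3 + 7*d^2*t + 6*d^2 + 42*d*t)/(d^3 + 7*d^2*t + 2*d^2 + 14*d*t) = (d + 6)/(d + 2)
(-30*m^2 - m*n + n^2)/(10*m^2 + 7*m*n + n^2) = (-6*m + n)/(2*m + n)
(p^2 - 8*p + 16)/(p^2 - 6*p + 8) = (p - 4)/(p - 2)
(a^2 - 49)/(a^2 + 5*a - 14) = (a - 7)/(a - 2)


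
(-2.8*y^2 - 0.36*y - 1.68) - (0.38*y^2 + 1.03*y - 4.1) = -3.18*y^2 - 1.39*y + 2.42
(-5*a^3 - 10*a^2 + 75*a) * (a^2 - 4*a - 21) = -5*a^5 + 10*a^4 + 220*a^3 - 90*a^2 - 1575*a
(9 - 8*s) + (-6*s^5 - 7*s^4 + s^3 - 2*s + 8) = -6*s^5 - 7*s^4 + s^3 - 10*s + 17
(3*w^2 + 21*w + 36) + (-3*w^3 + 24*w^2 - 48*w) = -3*w^3 + 27*w^2 - 27*w + 36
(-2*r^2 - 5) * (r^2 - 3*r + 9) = -2*r^4 + 6*r^3 - 23*r^2 + 15*r - 45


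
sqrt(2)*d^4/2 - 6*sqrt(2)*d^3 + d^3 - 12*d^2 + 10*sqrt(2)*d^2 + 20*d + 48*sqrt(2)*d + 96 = (d - 8)*(d - 6)*(d + sqrt(2))*(sqrt(2)*d/2 + sqrt(2))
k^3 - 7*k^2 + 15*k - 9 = (k - 3)^2*(k - 1)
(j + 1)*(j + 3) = j^2 + 4*j + 3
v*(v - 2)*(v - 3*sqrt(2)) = v^3 - 3*sqrt(2)*v^2 - 2*v^2 + 6*sqrt(2)*v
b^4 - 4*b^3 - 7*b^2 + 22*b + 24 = (b - 4)*(b - 3)*(b + 1)*(b + 2)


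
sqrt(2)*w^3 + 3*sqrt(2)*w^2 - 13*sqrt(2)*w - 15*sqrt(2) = (w - 3)*(w + 5)*(sqrt(2)*w + sqrt(2))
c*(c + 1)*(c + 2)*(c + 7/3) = c^4 + 16*c^3/3 + 9*c^2 + 14*c/3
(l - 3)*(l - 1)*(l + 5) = l^3 + l^2 - 17*l + 15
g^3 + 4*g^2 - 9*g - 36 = (g - 3)*(g + 3)*(g + 4)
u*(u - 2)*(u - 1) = u^3 - 3*u^2 + 2*u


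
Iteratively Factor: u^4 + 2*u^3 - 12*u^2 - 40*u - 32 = (u + 2)*(u^3 - 12*u - 16) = (u - 4)*(u + 2)*(u^2 + 4*u + 4) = (u - 4)*(u + 2)^2*(u + 2)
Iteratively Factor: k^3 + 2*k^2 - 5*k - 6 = (k + 3)*(k^2 - k - 2) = (k + 1)*(k + 3)*(k - 2)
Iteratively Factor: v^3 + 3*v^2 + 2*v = (v)*(v^2 + 3*v + 2) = v*(v + 2)*(v + 1)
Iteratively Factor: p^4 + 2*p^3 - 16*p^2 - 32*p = (p + 2)*(p^3 - 16*p) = (p + 2)*(p + 4)*(p^2 - 4*p) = (p - 4)*(p + 2)*(p + 4)*(p)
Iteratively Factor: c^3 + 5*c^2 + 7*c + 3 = (c + 3)*(c^2 + 2*c + 1) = (c + 1)*(c + 3)*(c + 1)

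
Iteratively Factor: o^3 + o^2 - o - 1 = (o + 1)*(o^2 - 1) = (o + 1)^2*(o - 1)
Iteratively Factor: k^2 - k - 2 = (k + 1)*(k - 2)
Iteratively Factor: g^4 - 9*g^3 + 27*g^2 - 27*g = (g - 3)*(g^3 - 6*g^2 + 9*g) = (g - 3)^2*(g^2 - 3*g) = g*(g - 3)^2*(g - 3)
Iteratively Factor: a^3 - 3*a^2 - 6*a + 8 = (a + 2)*(a^2 - 5*a + 4) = (a - 4)*(a + 2)*(a - 1)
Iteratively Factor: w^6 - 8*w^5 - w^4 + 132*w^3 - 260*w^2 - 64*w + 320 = (w + 4)*(w^5 - 12*w^4 + 47*w^3 - 56*w^2 - 36*w + 80) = (w + 1)*(w + 4)*(w^4 - 13*w^3 + 60*w^2 - 116*w + 80) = (w - 5)*(w + 1)*(w + 4)*(w^3 - 8*w^2 + 20*w - 16) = (w - 5)*(w - 2)*(w + 1)*(w + 4)*(w^2 - 6*w + 8) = (w - 5)*(w - 4)*(w - 2)*(w + 1)*(w + 4)*(w - 2)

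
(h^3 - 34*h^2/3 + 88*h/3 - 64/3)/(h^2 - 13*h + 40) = (3*h^2 - 10*h + 8)/(3*(h - 5))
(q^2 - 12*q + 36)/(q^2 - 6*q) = (q - 6)/q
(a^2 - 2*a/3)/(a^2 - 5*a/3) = (3*a - 2)/(3*a - 5)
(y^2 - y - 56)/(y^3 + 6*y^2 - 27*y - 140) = (y - 8)/(y^2 - y - 20)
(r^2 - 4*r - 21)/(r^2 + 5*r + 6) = (r - 7)/(r + 2)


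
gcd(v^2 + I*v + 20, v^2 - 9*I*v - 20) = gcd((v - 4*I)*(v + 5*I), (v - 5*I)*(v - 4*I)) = v - 4*I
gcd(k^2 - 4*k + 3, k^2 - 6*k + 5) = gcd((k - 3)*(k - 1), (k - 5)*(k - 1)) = k - 1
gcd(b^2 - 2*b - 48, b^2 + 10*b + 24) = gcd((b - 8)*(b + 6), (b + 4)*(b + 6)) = b + 6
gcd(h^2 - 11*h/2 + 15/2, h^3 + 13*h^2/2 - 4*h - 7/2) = 1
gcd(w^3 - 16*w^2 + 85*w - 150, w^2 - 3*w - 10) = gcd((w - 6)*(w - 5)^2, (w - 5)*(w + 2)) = w - 5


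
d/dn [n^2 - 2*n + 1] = 2*n - 2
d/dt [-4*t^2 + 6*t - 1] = 6 - 8*t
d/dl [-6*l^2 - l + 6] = -12*l - 1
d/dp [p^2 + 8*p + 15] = 2*p + 8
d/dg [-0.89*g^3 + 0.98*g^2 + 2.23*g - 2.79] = -2.67*g^2 + 1.96*g + 2.23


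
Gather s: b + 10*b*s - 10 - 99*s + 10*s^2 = b + 10*s^2 + s*(10*b - 99) - 10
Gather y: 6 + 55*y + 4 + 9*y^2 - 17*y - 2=9*y^2 + 38*y + 8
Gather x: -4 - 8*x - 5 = -8*x - 9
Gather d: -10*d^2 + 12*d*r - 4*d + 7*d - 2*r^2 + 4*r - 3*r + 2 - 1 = -10*d^2 + d*(12*r + 3) - 2*r^2 + r + 1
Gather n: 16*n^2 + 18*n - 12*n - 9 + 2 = 16*n^2 + 6*n - 7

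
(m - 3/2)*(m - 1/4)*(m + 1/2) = m^3 - 5*m^2/4 - m/2 + 3/16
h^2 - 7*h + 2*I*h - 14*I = (h - 7)*(h + 2*I)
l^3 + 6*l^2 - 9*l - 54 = (l - 3)*(l + 3)*(l + 6)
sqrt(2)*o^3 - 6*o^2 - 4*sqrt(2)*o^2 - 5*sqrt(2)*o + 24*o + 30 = (o - 5)*(o - 3*sqrt(2))*(sqrt(2)*o + sqrt(2))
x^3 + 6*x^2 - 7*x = x*(x - 1)*(x + 7)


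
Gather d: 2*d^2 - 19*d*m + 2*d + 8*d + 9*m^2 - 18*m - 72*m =2*d^2 + d*(10 - 19*m) + 9*m^2 - 90*m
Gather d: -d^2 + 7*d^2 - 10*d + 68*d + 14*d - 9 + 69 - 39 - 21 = 6*d^2 + 72*d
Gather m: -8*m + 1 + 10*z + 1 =-8*m + 10*z + 2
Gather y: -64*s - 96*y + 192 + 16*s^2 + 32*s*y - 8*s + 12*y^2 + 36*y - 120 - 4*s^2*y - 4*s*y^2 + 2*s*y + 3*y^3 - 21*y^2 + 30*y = 16*s^2 - 72*s + 3*y^3 + y^2*(-4*s - 9) + y*(-4*s^2 + 34*s - 30) + 72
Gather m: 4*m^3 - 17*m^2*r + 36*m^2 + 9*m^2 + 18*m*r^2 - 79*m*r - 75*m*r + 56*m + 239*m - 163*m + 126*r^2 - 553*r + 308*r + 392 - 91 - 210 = 4*m^3 + m^2*(45 - 17*r) + m*(18*r^2 - 154*r + 132) + 126*r^2 - 245*r + 91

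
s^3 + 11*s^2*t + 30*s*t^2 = s*(s + 5*t)*(s + 6*t)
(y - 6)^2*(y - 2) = y^3 - 14*y^2 + 60*y - 72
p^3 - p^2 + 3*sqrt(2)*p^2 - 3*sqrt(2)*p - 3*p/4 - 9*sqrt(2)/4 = (p - 3/2)*(p + 1/2)*(p + 3*sqrt(2))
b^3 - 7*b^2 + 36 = (b - 6)*(b - 3)*(b + 2)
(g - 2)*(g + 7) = g^2 + 5*g - 14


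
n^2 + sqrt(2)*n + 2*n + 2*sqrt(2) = (n + 2)*(n + sqrt(2))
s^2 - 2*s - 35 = (s - 7)*(s + 5)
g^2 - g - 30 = (g - 6)*(g + 5)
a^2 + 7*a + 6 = (a + 1)*(a + 6)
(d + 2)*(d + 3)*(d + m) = d^3 + d^2*m + 5*d^2 + 5*d*m + 6*d + 6*m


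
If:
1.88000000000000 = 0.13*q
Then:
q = 14.46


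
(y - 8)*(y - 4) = y^2 - 12*y + 32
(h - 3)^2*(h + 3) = h^3 - 3*h^2 - 9*h + 27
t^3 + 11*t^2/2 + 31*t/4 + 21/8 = (t + 1/2)*(t + 3/2)*(t + 7/2)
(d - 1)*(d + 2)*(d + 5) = d^3 + 6*d^2 + 3*d - 10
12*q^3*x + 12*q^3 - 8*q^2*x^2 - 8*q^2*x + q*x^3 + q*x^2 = (-6*q + x)*(-2*q + x)*(q*x + q)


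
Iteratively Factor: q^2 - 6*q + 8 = (q - 4)*(q - 2)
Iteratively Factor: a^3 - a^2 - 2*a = (a)*(a^2 - a - 2) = a*(a + 1)*(a - 2)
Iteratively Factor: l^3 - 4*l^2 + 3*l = (l - 1)*(l^2 - 3*l) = (l - 3)*(l - 1)*(l)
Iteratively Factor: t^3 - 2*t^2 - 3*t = (t + 1)*(t^2 - 3*t) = t*(t + 1)*(t - 3)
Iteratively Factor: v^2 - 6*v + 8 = (v - 4)*(v - 2)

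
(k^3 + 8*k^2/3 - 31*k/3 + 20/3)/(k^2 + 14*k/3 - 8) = (k^2 + 4*k - 5)/(k + 6)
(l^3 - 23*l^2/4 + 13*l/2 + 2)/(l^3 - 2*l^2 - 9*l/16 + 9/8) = 4*(4*l^2 - 15*l - 4)/(16*l^2 - 9)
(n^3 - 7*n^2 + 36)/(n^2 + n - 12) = (n^2 - 4*n - 12)/(n + 4)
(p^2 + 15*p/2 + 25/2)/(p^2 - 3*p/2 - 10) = (p + 5)/(p - 4)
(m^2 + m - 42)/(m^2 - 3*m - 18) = (m + 7)/(m + 3)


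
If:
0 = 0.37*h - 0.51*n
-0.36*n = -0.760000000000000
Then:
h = 2.91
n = 2.11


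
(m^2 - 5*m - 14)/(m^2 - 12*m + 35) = (m + 2)/(m - 5)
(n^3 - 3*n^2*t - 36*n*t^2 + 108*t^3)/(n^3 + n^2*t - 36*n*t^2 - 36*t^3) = (n - 3*t)/(n + t)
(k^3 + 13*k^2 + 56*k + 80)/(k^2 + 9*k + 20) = k + 4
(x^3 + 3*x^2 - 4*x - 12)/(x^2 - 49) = (x^3 + 3*x^2 - 4*x - 12)/(x^2 - 49)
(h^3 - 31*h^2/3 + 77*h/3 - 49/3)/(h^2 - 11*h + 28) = (3*h^2 - 10*h + 7)/(3*(h - 4))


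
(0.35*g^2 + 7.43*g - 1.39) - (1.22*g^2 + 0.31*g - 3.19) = -0.87*g^2 + 7.12*g + 1.8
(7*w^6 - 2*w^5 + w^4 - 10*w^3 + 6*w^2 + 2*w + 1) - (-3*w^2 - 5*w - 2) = 7*w^6 - 2*w^5 + w^4 - 10*w^3 + 9*w^2 + 7*w + 3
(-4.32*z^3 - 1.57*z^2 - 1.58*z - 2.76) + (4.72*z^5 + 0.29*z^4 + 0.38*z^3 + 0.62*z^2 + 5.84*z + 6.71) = 4.72*z^5 + 0.29*z^4 - 3.94*z^3 - 0.95*z^2 + 4.26*z + 3.95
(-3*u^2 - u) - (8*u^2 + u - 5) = -11*u^2 - 2*u + 5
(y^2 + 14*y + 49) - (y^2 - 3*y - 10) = 17*y + 59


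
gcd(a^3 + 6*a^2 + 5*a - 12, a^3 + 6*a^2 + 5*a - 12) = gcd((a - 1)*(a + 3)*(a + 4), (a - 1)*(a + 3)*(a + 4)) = a^3 + 6*a^2 + 5*a - 12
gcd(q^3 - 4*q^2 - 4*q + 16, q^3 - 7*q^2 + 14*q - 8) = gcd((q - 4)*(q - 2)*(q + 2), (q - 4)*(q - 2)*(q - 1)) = q^2 - 6*q + 8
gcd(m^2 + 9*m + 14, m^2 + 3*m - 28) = m + 7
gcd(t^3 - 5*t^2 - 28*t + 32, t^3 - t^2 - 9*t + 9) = t - 1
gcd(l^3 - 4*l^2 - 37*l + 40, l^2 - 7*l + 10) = 1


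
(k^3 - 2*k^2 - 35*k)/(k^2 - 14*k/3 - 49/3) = 3*k*(k + 5)/(3*k + 7)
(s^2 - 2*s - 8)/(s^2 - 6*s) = (s^2 - 2*s - 8)/(s*(s - 6))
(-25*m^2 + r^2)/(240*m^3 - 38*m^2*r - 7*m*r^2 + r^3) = (5*m + r)/(-48*m^2 - 2*m*r + r^2)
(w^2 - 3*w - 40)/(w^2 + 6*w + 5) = (w - 8)/(w + 1)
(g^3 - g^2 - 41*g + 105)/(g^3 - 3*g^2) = 1 + 2/g - 35/g^2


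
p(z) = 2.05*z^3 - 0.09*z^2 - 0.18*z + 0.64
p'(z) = 6.15*z^2 - 0.18*z - 0.18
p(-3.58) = -93.93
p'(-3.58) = 79.29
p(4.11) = 140.70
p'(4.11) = 102.97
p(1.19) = 3.75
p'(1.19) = 8.31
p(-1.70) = -9.39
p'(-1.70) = 17.90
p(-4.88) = -238.86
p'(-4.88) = 147.16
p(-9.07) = -1534.72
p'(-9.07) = 507.38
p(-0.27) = 0.64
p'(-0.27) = 0.32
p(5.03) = 258.35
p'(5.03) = 154.52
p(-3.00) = -54.98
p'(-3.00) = 55.71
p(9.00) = 1486.18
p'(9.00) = 496.35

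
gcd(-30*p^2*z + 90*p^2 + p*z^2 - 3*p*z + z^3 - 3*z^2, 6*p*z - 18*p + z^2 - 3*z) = 6*p*z - 18*p + z^2 - 3*z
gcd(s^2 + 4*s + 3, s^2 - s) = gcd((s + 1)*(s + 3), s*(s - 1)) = 1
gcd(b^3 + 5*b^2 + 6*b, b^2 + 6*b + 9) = b + 3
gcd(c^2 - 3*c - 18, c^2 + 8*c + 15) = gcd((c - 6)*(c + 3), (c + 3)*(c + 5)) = c + 3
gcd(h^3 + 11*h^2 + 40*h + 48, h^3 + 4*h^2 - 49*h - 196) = h + 4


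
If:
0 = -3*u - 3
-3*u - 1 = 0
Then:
No Solution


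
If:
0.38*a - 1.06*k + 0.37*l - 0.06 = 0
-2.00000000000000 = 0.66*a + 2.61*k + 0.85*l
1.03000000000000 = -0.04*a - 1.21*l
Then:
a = -0.23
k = -0.43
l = -0.84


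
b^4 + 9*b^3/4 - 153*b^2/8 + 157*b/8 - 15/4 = (b - 5/2)*(b - 1)*(b - 1/4)*(b + 6)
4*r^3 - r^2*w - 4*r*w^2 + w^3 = (-4*r + w)*(-r + w)*(r + w)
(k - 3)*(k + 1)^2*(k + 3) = k^4 + 2*k^3 - 8*k^2 - 18*k - 9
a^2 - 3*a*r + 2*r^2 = (a - 2*r)*(a - r)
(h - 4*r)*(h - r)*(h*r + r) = h^3*r - 5*h^2*r^2 + h^2*r + 4*h*r^3 - 5*h*r^2 + 4*r^3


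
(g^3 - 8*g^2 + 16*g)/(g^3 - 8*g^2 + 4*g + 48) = g*(g - 4)/(g^2 - 4*g - 12)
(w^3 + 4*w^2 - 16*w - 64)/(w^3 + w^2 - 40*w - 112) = (w - 4)/(w - 7)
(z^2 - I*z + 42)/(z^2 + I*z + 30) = (z - 7*I)/(z - 5*I)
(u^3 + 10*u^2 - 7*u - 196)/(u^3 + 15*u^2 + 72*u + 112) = (u^2 + 3*u - 28)/(u^2 + 8*u + 16)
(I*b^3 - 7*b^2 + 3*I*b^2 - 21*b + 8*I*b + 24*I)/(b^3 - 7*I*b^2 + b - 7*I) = (I*b^2 + b*(-8 + 3*I) - 24)/(b^2 - 6*I*b + 7)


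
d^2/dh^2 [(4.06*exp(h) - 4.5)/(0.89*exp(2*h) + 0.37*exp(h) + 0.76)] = (3.215926*exp(4*h) - 15.594758*exp(3*h) - 20.922654*exp(2*h) + 10.417478*exp(h) + 3.610456)*exp(h)/(0.704969*exp(6*h) + 0.879231*exp(5*h) + 2.171511*exp(4*h) + 1.552261*exp(3*h) + 1.854324*exp(2*h) + 0.641136*exp(h) + 0.438976)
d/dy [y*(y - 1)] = 2*y - 1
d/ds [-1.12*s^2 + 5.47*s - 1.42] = 5.47 - 2.24*s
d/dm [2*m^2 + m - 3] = 4*m + 1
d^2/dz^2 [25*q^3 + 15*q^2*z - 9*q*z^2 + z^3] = -18*q + 6*z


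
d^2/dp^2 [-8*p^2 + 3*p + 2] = -16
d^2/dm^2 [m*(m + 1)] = 2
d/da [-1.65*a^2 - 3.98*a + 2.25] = -3.3*a - 3.98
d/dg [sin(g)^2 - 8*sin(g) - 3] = 2*(sin(g) - 4)*cos(g)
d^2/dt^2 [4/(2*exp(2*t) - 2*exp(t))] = -(2*(exp(t) - 1)*(4*exp(t) - 1) - 4*(2*exp(t) - 1)^2)*exp(-t)/(exp(t) - 1)^3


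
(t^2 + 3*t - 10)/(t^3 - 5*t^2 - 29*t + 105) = (t - 2)/(t^2 - 10*t + 21)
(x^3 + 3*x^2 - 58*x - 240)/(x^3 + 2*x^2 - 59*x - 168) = (x^2 + 11*x + 30)/(x^2 + 10*x + 21)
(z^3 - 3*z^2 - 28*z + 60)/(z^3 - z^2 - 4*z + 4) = (z^2 - z - 30)/(z^2 + z - 2)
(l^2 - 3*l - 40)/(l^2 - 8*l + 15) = (l^2 - 3*l - 40)/(l^2 - 8*l + 15)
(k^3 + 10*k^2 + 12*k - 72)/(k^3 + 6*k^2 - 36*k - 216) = (k - 2)/(k - 6)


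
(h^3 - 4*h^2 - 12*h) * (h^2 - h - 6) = h^5 - 5*h^4 - 14*h^3 + 36*h^2 + 72*h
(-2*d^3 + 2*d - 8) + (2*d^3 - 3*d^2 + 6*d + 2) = -3*d^2 + 8*d - 6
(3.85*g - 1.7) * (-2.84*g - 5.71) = -10.934*g^2 - 17.1555*g + 9.707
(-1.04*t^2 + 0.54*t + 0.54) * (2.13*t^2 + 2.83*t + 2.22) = -2.2152*t^4 - 1.793*t^3 + 0.3696*t^2 + 2.727*t + 1.1988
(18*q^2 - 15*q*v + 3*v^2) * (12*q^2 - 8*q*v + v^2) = 216*q^4 - 324*q^3*v + 174*q^2*v^2 - 39*q*v^3 + 3*v^4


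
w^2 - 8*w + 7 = (w - 7)*(w - 1)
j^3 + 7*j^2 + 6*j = j*(j + 1)*(j + 6)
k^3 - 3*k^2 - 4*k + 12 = (k - 3)*(k - 2)*(k + 2)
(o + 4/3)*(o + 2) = o^2 + 10*o/3 + 8/3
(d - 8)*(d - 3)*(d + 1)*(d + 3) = d^4 - 7*d^3 - 17*d^2 + 63*d + 72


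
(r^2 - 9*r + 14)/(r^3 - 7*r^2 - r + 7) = (r - 2)/(r^2 - 1)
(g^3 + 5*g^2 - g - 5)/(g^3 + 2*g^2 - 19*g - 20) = (g - 1)/(g - 4)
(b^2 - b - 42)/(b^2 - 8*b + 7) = (b + 6)/(b - 1)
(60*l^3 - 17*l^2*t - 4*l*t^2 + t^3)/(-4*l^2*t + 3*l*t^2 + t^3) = (15*l^2 - 8*l*t + t^2)/(t*(-l + t))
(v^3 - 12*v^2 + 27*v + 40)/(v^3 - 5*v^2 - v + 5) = (v - 8)/(v - 1)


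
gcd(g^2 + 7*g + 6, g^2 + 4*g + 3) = g + 1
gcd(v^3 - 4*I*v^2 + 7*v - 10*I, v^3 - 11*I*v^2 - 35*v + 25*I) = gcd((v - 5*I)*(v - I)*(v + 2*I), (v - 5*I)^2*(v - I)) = v^2 - 6*I*v - 5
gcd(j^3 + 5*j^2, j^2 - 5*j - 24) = 1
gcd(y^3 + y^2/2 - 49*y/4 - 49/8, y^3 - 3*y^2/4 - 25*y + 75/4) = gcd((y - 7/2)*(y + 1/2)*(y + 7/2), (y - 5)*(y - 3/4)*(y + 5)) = 1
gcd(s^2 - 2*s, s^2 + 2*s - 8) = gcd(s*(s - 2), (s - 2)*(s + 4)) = s - 2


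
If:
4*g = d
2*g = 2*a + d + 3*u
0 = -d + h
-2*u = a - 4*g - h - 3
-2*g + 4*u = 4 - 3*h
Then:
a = -89/41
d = -40/41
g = -10/41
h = -40/41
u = 66/41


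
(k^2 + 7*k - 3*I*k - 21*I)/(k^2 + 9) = (k + 7)/(k + 3*I)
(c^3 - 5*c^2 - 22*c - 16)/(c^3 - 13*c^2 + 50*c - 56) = (c^3 - 5*c^2 - 22*c - 16)/(c^3 - 13*c^2 + 50*c - 56)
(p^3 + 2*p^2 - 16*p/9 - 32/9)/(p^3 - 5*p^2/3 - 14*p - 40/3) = (p - 4/3)/(p - 5)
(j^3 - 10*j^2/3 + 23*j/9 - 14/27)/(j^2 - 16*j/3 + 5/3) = (j^2 - 3*j + 14/9)/(j - 5)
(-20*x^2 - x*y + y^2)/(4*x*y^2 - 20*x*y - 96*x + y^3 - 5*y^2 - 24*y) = (-5*x + y)/(y^2 - 5*y - 24)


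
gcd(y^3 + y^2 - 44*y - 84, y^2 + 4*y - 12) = y + 6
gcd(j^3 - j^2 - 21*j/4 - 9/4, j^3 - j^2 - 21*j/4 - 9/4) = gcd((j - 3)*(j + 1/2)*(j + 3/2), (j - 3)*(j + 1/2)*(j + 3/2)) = j^3 - j^2 - 21*j/4 - 9/4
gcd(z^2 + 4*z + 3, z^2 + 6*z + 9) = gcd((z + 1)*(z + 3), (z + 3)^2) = z + 3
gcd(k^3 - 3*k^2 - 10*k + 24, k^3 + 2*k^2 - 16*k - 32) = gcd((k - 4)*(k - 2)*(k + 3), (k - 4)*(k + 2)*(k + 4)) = k - 4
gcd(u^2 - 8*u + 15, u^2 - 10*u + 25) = u - 5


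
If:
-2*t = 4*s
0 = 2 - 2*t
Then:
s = -1/2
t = 1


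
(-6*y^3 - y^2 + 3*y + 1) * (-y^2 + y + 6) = 6*y^5 - 5*y^4 - 40*y^3 - 4*y^2 + 19*y + 6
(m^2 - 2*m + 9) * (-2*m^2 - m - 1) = -2*m^4 + 3*m^3 - 17*m^2 - 7*m - 9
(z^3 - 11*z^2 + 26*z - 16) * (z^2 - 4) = z^5 - 11*z^4 + 22*z^3 + 28*z^2 - 104*z + 64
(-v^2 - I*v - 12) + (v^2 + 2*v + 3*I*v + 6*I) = 2*v + 2*I*v - 12 + 6*I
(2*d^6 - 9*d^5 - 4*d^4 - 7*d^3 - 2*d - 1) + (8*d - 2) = 2*d^6 - 9*d^5 - 4*d^4 - 7*d^3 + 6*d - 3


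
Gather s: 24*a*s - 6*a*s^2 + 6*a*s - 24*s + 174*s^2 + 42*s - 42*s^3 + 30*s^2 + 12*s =-42*s^3 + s^2*(204 - 6*a) + s*(30*a + 30)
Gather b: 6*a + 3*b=6*a + 3*b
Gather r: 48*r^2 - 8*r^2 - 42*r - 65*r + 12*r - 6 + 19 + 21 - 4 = 40*r^2 - 95*r + 30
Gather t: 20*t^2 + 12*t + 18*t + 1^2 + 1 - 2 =20*t^2 + 30*t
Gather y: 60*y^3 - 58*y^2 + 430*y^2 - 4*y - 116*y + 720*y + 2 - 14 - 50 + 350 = 60*y^3 + 372*y^2 + 600*y + 288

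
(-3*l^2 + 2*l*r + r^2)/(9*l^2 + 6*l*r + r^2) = (-l + r)/(3*l + r)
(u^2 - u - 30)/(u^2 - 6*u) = (u + 5)/u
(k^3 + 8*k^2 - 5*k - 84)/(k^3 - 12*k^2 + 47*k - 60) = (k^2 + 11*k + 28)/(k^2 - 9*k + 20)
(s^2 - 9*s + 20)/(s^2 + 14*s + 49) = (s^2 - 9*s + 20)/(s^2 + 14*s + 49)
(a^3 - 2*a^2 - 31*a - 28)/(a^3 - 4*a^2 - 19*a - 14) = (a + 4)/(a + 2)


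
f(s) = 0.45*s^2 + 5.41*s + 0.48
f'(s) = 0.9*s + 5.41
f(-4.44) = -14.67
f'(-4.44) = 1.41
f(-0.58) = -2.51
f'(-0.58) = 4.89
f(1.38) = 8.80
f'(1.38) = 6.65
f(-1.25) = -5.58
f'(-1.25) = 4.28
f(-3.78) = -13.54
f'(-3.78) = 2.01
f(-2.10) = -8.90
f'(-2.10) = 3.52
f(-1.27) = -5.66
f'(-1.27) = 4.27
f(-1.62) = -7.10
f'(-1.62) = 3.95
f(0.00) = 0.48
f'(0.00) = 5.41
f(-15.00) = 20.58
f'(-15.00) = -8.09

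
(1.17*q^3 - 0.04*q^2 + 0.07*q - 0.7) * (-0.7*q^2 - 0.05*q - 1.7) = -0.819*q^5 - 0.0305*q^4 - 2.036*q^3 + 0.5545*q^2 - 0.084*q + 1.19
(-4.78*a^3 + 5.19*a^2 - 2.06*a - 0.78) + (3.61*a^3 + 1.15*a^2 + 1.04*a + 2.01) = -1.17*a^3 + 6.34*a^2 - 1.02*a + 1.23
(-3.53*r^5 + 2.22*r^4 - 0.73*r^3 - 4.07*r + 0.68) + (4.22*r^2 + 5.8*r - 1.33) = -3.53*r^5 + 2.22*r^4 - 0.73*r^3 + 4.22*r^2 + 1.73*r - 0.65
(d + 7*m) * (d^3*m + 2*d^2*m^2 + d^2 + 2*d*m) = d^4*m + 9*d^3*m^2 + d^3 + 14*d^2*m^3 + 9*d^2*m + 14*d*m^2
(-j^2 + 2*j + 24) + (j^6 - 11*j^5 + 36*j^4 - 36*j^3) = j^6 - 11*j^5 + 36*j^4 - 36*j^3 - j^2 + 2*j + 24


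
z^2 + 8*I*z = z*(z + 8*I)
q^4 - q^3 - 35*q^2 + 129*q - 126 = (q - 3)^2*(q - 2)*(q + 7)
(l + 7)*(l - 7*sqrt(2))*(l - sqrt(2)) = l^3 - 8*sqrt(2)*l^2 + 7*l^2 - 56*sqrt(2)*l + 14*l + 98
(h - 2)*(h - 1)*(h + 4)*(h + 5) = h^4 + 6*h^3 - 5*h^2 - 42*h + 40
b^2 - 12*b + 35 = (b - 7)*(b - 5)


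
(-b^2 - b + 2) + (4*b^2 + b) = 3*b^2 + 2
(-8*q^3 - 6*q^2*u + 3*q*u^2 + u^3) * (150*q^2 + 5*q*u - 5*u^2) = -1200*q^5 - 940*q^4*u + 460*q^3*u^2 + 195*q^2*u^3 - 10*q*u^4 - 5*u^5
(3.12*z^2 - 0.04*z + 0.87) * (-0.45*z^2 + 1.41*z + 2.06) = -1.404*z^4 + 4.4172*z^3 + 5.9793*z^2 + 1.1443*z + 1.7922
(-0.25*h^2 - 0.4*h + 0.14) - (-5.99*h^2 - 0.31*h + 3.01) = 5.74*h^2 - 0.09*h - 2.87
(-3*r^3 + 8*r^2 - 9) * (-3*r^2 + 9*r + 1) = 9*r^5 - 51*r^4 + 69*r^3 + 35*r^2 - 81*r - 9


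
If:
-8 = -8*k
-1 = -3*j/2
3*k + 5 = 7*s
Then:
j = 2/3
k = 1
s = 8/7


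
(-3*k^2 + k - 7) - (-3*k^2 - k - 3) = 2*k - 4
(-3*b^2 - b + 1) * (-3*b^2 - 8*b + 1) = 9*b^4 + 27*b^3 + 2*b^2 - 9*b + 1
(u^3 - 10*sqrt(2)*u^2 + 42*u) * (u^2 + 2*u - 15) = u^5 - 10*sqrt(2)*u^4 + 2*u^4 - 20*sqrt(2)*u^3 + 27*u^3 + 84*u^2 + 150*sqrt(2)*u^2 - 630*u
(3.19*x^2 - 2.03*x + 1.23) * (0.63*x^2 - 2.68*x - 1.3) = 2.0097*x^4 - 9.8281*x^3 + 2.0683*x^2 - 0.6574*x - 1.599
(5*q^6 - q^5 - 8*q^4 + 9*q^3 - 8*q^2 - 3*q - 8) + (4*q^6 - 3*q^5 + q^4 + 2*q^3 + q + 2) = 9*q^6 - 4*q^5 - 7*q^4 + 11*q^3 - 8*q^2 - 2*q - 6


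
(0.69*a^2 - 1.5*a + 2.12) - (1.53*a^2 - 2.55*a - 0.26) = -0.84*a^2 + 1.05*a + 2.38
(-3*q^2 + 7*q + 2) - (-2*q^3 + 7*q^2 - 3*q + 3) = 2*q^3 - 10*q^2 + 10*q - 1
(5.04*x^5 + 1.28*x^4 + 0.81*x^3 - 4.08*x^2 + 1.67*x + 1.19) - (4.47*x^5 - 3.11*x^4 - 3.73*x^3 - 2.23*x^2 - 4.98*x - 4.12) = 0.57*x^5 + 4.39*x^4 + 4.54*x^3 - 1.85*x^2 + 6.65*x + 5.31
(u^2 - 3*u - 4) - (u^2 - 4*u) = u - 4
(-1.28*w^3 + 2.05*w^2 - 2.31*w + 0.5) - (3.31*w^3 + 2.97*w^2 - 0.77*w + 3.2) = -4.59*w^3 - 0.92*w^2 - 1.54*w - 2.7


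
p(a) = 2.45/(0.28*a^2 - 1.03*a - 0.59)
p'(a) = 2.45*(1.03 - 0.56*a)/(0.28*a^2 - 1.03*a - 0.59)^2 = (2.5235 - 1.372*a)/(-0.28*a^2 + 1.03*a + 0.59)^2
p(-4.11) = 0.29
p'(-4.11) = 0.12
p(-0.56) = 32.84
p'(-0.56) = 591.38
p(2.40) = -1.69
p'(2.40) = -0.37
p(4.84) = 2.49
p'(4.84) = -4.25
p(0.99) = -1.83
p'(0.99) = 0.65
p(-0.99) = 3.48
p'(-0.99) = 7.83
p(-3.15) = 0.45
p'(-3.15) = 0.23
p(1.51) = -1.63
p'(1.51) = 0.20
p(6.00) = 0.74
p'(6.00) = -0.52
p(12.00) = 0.09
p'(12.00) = -0.02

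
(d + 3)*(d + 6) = d^2 + 9*d + 18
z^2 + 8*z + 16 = (z + 4)^2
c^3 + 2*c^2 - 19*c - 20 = (c - 4)*(c + 1)*(c + 5)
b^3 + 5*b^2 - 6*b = b*(b - 1)*(b + 6)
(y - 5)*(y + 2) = y^2 - 3*y - 10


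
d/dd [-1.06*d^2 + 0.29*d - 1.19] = 0.29 - 2.12*d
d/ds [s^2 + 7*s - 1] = 2*s + 7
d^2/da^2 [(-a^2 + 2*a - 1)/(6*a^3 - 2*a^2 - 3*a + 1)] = 4*(-18*a^6 + 108*a^5 - 171*a^4 + 94*a^3 - 18*a^2 + 6*a - 3)/(216*a^9 - 216*a^8 - 252*a^7 + 316*a^6 + 54*a^5 - 150*a^4 + 27*a^3 + 21*a^2 - 9*a + 1)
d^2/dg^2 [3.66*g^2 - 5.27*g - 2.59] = 7.32000000000000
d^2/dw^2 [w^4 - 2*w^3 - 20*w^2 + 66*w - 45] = 12*w^2 - 12*w - 40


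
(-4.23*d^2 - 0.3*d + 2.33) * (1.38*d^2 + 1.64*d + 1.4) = -5.8374*d^4 - 7.3512*d^3 - 3.1986*d^2 + 3.4012*d + 3.262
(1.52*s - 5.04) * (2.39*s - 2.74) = 3.6328*s^2 - 16.2104*s + 13.8096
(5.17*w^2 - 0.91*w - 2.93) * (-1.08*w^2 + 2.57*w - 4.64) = -5.5836*w^4 + 14.2697*w^3 - 23.1631*w^2 - 3.3077*w + 13.5952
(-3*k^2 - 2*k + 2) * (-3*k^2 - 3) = 9*k^4 + 6*k^3 + 3*k^2 + 6*k - 6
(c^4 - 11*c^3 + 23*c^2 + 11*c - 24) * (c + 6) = c^5 - 5*c^4 - 43*c^3 + 149*c^2 + 42*c - 144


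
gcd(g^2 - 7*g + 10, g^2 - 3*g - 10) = g - 5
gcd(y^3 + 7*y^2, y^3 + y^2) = y^2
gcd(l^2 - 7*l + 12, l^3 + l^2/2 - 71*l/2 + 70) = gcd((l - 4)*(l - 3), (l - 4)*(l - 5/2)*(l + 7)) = l - 4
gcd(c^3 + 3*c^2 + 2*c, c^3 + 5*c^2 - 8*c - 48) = 1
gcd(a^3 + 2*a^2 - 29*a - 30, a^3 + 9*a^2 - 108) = a + 6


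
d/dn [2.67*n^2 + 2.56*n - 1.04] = 5.34*n + 2.56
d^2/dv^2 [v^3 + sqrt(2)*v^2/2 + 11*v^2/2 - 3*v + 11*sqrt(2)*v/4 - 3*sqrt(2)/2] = 6*v + sqrt(2) + 11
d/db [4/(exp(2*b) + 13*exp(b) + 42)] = (-8*exp(b) - 52)*exp(b)/(exp(2*b) + 13*exp(b) + 42)^2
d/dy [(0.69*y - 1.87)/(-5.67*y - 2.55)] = (-70.094808*y - 31.52412)/(5.67*y + 2.55)^3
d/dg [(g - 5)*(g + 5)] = 2*g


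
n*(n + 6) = n^2 + 6*n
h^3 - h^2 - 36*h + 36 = (h - 6)*(h - 1)*(h + 6)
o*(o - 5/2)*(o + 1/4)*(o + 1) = o^4 - 5*o^3/4 - 23*o^2/8 - 5*o/8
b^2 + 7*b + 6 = (b + 1)*(b + 6)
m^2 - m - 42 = (m - 7)*(m + 6)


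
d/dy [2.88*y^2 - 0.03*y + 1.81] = 5.76*y - 0.03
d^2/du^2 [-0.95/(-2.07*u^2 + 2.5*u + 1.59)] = (8.14131*u^2 - 9.8325*u - 0.95*(4.14*u - 2.5)*(8.28*u - 5.0) - 6.25347)/(-2.07*u^2 + 2.5*u + 1.59)^3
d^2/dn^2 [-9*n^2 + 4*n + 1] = -18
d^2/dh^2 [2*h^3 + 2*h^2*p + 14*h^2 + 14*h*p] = 12*h + 4*p + 28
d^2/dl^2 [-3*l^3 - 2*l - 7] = -18*l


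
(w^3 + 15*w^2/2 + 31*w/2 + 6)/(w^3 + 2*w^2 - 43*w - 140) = (2*w^2 + 7*w + 3)/(2*(w^2 - 2*w - 35))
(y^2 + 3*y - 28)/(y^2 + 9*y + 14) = (y - 4)/(y + 2)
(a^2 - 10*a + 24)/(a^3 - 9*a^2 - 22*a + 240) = (a - 4)/(a^2 - 3*a - 40)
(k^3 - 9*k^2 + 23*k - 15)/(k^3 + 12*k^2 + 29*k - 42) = (k^2 - 8*k + 15)/(k^2 + 13*k + 42)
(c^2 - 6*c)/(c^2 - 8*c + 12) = c/(c - 2)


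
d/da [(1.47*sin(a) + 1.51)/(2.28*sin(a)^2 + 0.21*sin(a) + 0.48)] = (-3.3516*sin(a)^2 - 6.8856*sin(a) + 0.3885)*cos(a)/(5.1984*sin(a)^4 + 0.9576*sin(a)^3 + 2.2329*sin(a)^2 + 0.2016*sin(a) + 0.2304)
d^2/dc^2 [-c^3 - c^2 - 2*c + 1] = -6*c - 2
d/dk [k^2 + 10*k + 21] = 2*k + 10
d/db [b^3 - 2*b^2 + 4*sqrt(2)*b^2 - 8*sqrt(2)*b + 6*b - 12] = 3*b^2 - 4*b + 8*sqrt(2)*b - 8*sqrt(2) + 6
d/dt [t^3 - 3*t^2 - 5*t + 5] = 3*t^2 - 6*t - 5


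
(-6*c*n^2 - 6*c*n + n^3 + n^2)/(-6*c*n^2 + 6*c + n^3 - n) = n/(n - 1)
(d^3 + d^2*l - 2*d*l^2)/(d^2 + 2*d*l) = d - l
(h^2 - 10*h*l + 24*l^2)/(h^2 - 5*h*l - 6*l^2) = (h - 4*l)/(h + l)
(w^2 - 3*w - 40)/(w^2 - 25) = (w - 8)/(w - 5)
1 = 1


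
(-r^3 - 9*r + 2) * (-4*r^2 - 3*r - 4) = 4*r^5 + 3*r^4 + 40*r^3 + 19*r^2 + 30*r - 8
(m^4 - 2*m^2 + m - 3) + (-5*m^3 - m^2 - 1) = m^4 - 5*m^3 - 3*m^2 + m - 4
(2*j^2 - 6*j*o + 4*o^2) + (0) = 2*j^2 - 6*j*o + 4*o^2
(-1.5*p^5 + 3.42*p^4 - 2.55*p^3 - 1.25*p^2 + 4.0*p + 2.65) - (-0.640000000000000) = -1.5*p^5 + 3.42*p^4 - 2.55*p^3 - 1.25*p^2 + 4.0*p + 3.29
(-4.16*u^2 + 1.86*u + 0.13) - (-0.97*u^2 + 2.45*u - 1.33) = -3.19*u^2 - 0.59*u + 1.46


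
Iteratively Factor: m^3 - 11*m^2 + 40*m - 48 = (m - 4)*(m^2 - 7*m + 12) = (m - 4)^2*(m - 3)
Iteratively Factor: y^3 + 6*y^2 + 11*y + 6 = (y + 3)*(y^2 + 3*y + 2) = (y + 2)*(y + 3)*(y + 1)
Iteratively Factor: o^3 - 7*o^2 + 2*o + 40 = (o - 4)*(o^2 - 3*o - 10) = (o - 4)*(o + 2)*(o - 5)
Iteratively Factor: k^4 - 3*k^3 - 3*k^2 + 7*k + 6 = (k + 1)*(k^3 - 4*k^2 + k + 6) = (k + 1)^2*(k^2 - 5*k + 6) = (k - 3)*(k + 1)^2*(k - 2)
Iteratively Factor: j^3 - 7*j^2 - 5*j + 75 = (j - 5)*(j^2 - 2*j - 15) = (j - 5)^2*(j + 3)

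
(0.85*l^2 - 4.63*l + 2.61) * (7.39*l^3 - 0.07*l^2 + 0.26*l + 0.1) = 6.2815*l^5 - 34.2752*l^4 + 19.833*l^3 - 1.3015*l^2 + 0.2156*l + 0.261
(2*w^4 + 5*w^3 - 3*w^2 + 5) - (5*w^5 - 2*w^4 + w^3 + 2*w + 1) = -5*w^5 + 4*w^4 + 4*w^3 - 3*w^2 - 2*w + 4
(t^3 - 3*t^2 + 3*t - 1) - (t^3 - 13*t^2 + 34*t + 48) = 10*t^2 - 31*t - 49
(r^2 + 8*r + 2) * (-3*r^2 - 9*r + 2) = -3*r^4 - 33*r^3 - 76*r^2 - 2*r + 4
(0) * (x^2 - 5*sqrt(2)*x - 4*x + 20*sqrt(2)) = 0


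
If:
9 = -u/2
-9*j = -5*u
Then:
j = -10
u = -18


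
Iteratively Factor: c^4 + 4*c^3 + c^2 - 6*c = (c - 1)*(c^3 + 5*c^2 + 6*c) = c*(c - 1)*(c^2 + 5*c + 6) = c*(c - 1)*(c + 2)*(c + 3)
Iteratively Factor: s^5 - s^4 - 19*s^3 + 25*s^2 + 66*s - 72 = (s - 1)*(s^4 - 19*s^2 + 6*s + 72) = (s - 3)*(s - 1)*(s^3 + 3*s^2 - 10*s - 24) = (s - 3)*(s - 1)*(s + 4)*(s^2 - s - 6) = (s - 3)^2*(s - 1)*(s + 4)*(s + 2)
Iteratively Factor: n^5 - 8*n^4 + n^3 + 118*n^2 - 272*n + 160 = (n - 5)*(n^4 - 3*n^3 - 14*n^2 + 48*n - 32) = (n - 5)*(n - 1)*(n^3 - 2*n^2 - 16*n + 32) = (n - 5)*(n - 4)*(n - 1)*(n^2 + 2*n - 8) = (n - 5)*(n - 4)*(n - 2)*(n - 1)*(n + 4)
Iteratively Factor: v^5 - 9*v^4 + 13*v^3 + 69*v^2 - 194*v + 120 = (v - 4)*(v^4 - 5*v^3 - 7*v^2 + 41*v - 30) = (v - 4)*(v - 2)*(v^3 - 3*v^2 - 13*v + 15) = (v - 4)*(v - 2)*(v + 3)*(v^2 - 6*v + 5) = (v - 4)*(v - 2)*(v - 1)*(v + 3)*(v - 5)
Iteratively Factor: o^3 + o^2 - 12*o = (o + 4)*(o^2 - 3*o) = o*(o + 4)*(o - 3)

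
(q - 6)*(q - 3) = q^2 - 9*q + 18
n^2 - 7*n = n*(n - 7)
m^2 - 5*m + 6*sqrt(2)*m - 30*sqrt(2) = (m - 5)*(m + 6*sqrt(2))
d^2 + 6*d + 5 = (d + 1)*(d + 5)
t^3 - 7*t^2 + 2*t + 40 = (t - 5)*(t - 4)*(t + 2)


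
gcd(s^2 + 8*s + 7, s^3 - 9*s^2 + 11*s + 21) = s + 1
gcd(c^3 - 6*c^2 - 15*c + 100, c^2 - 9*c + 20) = c - 5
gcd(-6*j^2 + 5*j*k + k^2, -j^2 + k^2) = j - k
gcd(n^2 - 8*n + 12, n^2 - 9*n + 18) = n - 6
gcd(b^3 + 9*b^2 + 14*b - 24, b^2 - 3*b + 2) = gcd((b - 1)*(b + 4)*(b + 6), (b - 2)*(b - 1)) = b - 1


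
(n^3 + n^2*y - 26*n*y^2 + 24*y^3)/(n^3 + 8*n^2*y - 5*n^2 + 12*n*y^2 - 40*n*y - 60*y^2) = (n^2 - 5*n*y + 4*y^2)/(n^2 + 2*n*y - 5*n - 10*y)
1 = 1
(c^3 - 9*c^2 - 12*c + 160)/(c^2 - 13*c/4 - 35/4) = 4*(c^2 - 4*c - 32)/(4*c + 7)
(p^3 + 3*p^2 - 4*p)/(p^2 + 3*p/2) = 2*(p^2 + 3*p - 4)/(2*p + 3)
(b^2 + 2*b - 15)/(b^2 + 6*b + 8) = (b^2 + 2*b - 15)/(b^2 + 6*b + 8)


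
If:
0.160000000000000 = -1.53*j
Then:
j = -0.10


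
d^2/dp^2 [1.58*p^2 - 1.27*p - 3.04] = 3.16000000000000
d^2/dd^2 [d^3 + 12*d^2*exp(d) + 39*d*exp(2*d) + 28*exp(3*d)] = 12*d^2*exp(d) + 156*d*exp(2*d) + 48*d*exp(d) + 6*d + 252*exp(3*d) + 156*exp(2*d) + 24*exp(d)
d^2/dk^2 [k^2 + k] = 2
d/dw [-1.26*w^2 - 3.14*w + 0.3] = -2.52*w - 3.14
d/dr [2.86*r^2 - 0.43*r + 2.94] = 5.72*r - 0.43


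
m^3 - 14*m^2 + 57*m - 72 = (m - 8)*(m - 3)^2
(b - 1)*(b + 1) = b^2 - 1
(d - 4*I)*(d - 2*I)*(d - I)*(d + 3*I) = d^4 - 4*I*d^3 + 7*d^2 - 34*I*d - 24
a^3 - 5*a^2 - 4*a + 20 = (a - 5)*(a - 2)*(a + 2)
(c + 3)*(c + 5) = c^2 + 8*c + 15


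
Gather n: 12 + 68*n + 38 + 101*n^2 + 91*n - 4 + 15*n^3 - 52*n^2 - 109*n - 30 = 15*n^3 + 49*n^2 + 50*n + 16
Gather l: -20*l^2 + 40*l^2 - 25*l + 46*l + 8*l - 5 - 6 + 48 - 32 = 20*l^2 + 29*l + 5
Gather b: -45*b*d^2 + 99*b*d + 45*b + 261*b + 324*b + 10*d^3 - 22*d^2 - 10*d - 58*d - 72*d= b*(-45*d^2 + 99*d + 630) + 10*d^3 - 22*d^2 - 140*d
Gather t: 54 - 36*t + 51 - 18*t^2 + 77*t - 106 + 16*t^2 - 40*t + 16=-2*t^2 + t + 15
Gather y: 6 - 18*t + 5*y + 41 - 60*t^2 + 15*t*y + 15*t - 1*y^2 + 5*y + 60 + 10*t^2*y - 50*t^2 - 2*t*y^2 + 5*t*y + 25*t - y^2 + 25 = -110*t^2 + 22*t + y^2*(-2*t - 2) + y*(10*t^2 + 20*t + 10) + 132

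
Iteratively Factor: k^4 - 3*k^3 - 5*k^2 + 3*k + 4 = (k + 1)*(k^3 - 4*k^2 - k + 4) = (k + 1)^2*(k^2 - 5*k + 4) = (k - 1)*(k + 1)^2*(k - 4)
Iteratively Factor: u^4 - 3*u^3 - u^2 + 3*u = (u)*(u^3 - 3*u^2 - u + 3) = u*(u - 1)*(u^2 - 2*u - 3) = u*(u - 3)*(u - 1)*(u + 1)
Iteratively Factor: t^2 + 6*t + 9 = (t + 3)*(t + 3)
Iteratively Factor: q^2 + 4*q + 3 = (q + 1)*(q + 3)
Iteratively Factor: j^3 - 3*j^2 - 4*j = (j - 4)*(j^2 + j) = (j - 4)*(j + 1)*(j)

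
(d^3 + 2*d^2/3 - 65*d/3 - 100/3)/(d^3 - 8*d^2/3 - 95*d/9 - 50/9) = 3*(d + 4)/(3*d + 2)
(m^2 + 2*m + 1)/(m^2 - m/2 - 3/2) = 2*(m + 1)/(2*m - 3)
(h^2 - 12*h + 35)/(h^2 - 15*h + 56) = (h - 5)/(h - 8)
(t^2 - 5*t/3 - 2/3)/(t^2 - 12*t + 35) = (3*t^2 - 5*t - 2)/(3*(t^2 - 12*t + 35))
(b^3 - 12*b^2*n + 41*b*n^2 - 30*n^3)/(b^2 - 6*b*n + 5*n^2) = b - 6*n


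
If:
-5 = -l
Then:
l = 5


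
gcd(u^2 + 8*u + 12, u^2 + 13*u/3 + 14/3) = u + 2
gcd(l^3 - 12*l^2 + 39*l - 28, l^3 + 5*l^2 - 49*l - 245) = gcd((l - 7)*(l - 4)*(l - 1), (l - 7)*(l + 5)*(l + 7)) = l - 7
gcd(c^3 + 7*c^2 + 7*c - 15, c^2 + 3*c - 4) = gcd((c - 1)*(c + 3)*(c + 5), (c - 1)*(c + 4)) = c - 1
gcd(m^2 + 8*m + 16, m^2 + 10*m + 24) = m + 4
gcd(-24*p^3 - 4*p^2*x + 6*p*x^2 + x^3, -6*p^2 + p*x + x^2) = -2*p + x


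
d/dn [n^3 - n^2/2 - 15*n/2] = 3*n^2 - n - 15/2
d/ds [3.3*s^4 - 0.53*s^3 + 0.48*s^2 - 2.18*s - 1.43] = 13.2*s^3 - 1.59*s^2 + 0.96*s - 2.18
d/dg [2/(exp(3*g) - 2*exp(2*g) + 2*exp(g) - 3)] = (-6*exp(2*g) + 8*exp(g) - 4)*exp(g)/(exp(3*g) - 2*exp(2*g) + 2*exp(g) - 3)^2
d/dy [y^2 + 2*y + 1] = 2*y + 2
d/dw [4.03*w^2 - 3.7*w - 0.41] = 8.06*w - 3.7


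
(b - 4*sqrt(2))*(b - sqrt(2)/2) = b^2 - 9*sqrt(2)*b/2 + 4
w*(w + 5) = w^2 + 5*w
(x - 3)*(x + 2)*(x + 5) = x^3 + 4*x^2 - 11*x - 30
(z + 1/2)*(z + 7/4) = z^2 + 9*z/4 + 7/8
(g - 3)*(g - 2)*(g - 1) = g^3 - 6*g^2 + 11*g - 6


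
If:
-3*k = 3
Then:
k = -1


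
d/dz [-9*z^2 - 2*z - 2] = -18*z - 2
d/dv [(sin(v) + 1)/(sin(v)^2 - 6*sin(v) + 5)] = (-2*sin(v) + cos(v)^2 + 10)*cos(v)/(sin(v)^2 - 6*sin(v) + 5)^2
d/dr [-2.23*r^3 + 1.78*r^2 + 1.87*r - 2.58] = -6.69*r^2 + 3.56*r + 1.87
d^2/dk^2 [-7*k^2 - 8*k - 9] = -14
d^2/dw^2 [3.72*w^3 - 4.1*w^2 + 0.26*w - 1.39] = 22.32*w - 8.2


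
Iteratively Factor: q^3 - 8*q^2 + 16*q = (q - 4)*(q^2 - 4*q) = q*(q - 4)*(q - 4)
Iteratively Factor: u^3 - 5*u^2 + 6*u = (u - 3)*(u^2 - 2*u) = (u - 3)*(u - 2)*(u)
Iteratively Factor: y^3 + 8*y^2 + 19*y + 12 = (y + 1)*(y^2 + 7*y + 12) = (y + 1)*(y + 4)*(y + 3)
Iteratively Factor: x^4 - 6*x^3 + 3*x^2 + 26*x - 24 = (x - 3)*(x^3 - 3*x^2 - 6*x + 8) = (x - 3)*(x + 2)*(x^2 - 5*x + 4) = (x - 4)*(x - 3)*(x + 2)*(x - 1)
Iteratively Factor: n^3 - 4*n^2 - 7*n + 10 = (n + 2)*(n^2 - 6*n + 5) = (n - 5)*(n + 2)*(n - 1)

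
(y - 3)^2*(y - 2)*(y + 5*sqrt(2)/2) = y^4 - 8*y^3 + 5*sqrt(2)*y^3/2 - 20*sqrt(2)*y^2 + 21*y^2 - 18*y + 105*sqrt(2)*y/2 - 45*sqrt(2)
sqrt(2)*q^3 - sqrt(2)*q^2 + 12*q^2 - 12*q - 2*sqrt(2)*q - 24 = (q - 2)*(q + 6*sqrt(2))*(sqrt(2)*q + sqrt(2))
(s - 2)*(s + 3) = s^2 + s - 6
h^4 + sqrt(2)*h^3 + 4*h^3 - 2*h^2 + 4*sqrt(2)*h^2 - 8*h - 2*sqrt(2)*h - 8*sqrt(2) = (h + 4)*(h - sqrt(2))*(h + sqrt(2))^2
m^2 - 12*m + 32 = (m - 8)*(m - 4)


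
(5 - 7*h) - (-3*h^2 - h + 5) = 3*h^2 - 6*h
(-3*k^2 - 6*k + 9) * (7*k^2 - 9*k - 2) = -21*k^4 - 15*k^3 + 123*k^2 - 69*k - 18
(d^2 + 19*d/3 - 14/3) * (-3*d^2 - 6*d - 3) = -3*d^4 - 25*d^3 - 27*d^2 + 9*d + 14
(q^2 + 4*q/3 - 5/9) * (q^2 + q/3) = q^4 + 5*q^3/3 - q^2/9 - 5*q/27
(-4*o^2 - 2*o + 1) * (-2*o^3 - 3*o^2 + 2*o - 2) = 8*o^5 + 16*o^4 - 4*o^3 + o^2 + 6*o - 2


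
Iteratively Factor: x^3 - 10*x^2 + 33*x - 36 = (x - 3)*(x^2 - 7*x + 12) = (x - 3)^2*(x - 4)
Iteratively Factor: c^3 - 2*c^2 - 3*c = (c + 1)*(c^2 - 3*c) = c*(c + 1)*(c - 3)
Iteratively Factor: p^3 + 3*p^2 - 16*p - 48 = (p - 4)*(p^2 + 7*p + 12) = (p - 4)*(p + 3)*(p + 4)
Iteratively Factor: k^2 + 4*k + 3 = (k + 3)*(k + 1)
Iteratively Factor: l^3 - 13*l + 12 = (l + 4)*(l^2 - 4*l + 3) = (l - 3)*(l + 4)*(l - 1)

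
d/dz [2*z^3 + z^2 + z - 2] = 6*z^2 + 2*z + 1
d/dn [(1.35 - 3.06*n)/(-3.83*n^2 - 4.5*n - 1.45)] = (-11.7198*n^2 + 10.341*n + 10.512)/(14.6689*n^4 + 34.47*n^3 + 31.357*n^2 + 13.05*n + 2.1025)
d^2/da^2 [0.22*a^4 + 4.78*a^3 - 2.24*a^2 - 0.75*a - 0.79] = 2.64*a^2 + 28.68*a - 4.48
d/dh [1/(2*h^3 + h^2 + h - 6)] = (-6*h^2 - 2*h - 1)/(2*h^3 + h^2 + h - 6)^2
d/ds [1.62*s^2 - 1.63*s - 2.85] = 3.24*s - 1.63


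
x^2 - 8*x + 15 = (x - 5)*(x - 3)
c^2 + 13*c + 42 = (c + 6)*(c + 7)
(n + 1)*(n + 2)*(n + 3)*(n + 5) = n^4 + 11*n^3 + 41*n^2 + 61*n + 30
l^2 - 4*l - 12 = (l - 6)*(l + 2)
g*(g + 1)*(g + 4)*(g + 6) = g^4 + 11*g^3 + 34*g^2 + 24*g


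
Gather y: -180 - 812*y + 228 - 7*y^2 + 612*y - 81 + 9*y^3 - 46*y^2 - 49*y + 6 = 9*y^3 - 53*y^2 - 249*y - 27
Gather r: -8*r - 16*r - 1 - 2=-24*r - 3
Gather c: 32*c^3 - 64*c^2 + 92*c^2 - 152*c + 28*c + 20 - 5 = 32*c^3 + 28*c^2 - 124*c + 15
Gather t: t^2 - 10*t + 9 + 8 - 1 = t^2 - 10*t + 16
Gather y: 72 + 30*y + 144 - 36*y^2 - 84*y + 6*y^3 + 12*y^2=6*y^3 - 24*y^2 - 54*y + 216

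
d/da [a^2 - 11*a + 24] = 2*a - 11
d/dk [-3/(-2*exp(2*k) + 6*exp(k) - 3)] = (18 - 12*exp(k))*exp(k)/(2*exp(2*k) - 6*exp(k) + 3)^2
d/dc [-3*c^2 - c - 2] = -6*c - 1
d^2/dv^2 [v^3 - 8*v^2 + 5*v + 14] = 6*v - 16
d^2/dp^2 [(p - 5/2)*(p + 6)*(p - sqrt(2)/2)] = 6*p - sqrt(2) + 7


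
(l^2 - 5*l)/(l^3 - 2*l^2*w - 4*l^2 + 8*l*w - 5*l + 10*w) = l/(l^2 - 2*l*w + l - 2*w)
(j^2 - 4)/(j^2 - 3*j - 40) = (4 - j^2)/(-j^2 + 3*j + 40)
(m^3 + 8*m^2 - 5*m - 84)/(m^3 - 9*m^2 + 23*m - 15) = (m^2 + 11*m + 28)/(m^2 - 6*m + 5)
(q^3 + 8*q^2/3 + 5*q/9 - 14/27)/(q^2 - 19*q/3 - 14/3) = (q^2 + 2*q - 7/9)/(q - 7)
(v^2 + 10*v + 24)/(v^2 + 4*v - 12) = (v + 4)/(v - 2)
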